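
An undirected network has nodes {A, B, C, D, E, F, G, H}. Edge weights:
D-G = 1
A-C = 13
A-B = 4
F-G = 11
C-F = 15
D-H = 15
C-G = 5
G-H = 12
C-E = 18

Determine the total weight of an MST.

Kruskal: consider edges lightest-first.
D-G (1): add — endpoints in different components.
A-B (4): add — endpoints in different components.
C-G (5): add — endpoints in different components.
F-G (11): add — endpoints in different components.
G-H (12): add — endpoints in different components.
A-C (13): add — endpoints in different components.
C-F (15): skip — C and F already connected.
D-H (15): skip — D and H already connected.
C-E (18): add — endpoints in different components.
MST edges: D-G, A-B, C-G, F-G, G-H, A-C, C-E; total weight 1+4+5+11+12+13+18 = 64.

64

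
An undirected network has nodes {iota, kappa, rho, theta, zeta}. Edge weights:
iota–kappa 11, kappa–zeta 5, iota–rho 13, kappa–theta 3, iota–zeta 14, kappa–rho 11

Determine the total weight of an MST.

Sort edges by weight, then run Kruskal:
kappa–theta (3): add. Components now {iota} {kappa,theta} {rho} {zeta}
kappa–zeta (5): add. Components now {iota} {kappa,theta,zeta} {rho}
iota–kappa (11): add. Components now {iota,kappa,theta,zeta} {rho}
kappa–rho (11): add. Components now {iota,kappa,rho,theta,zeta}
MST edges: kappa–theta, kappa–zeta, iota–kappa, kappa–rho; total weight 3+5+11+11 = 30.

30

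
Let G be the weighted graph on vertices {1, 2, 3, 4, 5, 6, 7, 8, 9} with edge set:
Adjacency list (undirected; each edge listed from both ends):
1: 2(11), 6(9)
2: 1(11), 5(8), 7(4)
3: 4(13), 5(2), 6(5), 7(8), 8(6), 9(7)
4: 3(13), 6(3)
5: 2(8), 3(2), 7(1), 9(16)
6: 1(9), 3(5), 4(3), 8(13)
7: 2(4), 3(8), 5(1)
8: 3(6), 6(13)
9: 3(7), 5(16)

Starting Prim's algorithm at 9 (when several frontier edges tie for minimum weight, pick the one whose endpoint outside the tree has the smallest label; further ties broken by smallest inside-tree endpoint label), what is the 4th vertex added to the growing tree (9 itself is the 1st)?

Prim, starting at 9.
Step 1: cheapest edge leaving the tree is 3–9 (7); add 3.
Step 2: cheapest edge leaving the tree is 3–5 (2); add 5.
Step 3: cheapest edge leaving the tree is 5–7 (1); add 7.
Step 4: cheapest edge leaving the tree is 2–7 (4); add 2.
Step 5: cheapest edge leaving the tree is 3–6 (5); add 6.
Step 6: cheapest edge leaving the tree is 4–6 (3); add 4.
Step 7: cheapest edge leaving the tree is 3–8 (6); add 8.
Step 8: cheapest edge leaving the tree is 1–6 (9); add 1.
Vertex order: 9, 3, 5, 7, 2, 6, 4, 8, 1. The 4th vertex is 7.

7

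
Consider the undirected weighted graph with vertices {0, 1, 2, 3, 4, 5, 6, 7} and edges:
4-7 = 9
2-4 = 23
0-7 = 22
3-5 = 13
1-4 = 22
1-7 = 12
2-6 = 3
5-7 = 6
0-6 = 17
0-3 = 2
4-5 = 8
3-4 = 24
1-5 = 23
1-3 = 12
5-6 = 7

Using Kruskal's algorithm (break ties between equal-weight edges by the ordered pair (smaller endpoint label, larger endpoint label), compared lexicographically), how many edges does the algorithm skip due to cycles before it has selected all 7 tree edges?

Kruskal: consider edges lightest-first.
0-3 (2): add — endpoints in different components.
2-6 (3): add — endpoints in different components.
5-7 (6): add — endpoints in different components.
5-6 (7): add — endpoints in different components.
4-5 (8): add — endpoints in different components.
4-7 (9): skip — 4 and 7 already connected.
1-3 (12): add — endpoints in different components.
1-7 (12): add — endpoints in different components.
Edges rejected before the tree was complete: 1.

1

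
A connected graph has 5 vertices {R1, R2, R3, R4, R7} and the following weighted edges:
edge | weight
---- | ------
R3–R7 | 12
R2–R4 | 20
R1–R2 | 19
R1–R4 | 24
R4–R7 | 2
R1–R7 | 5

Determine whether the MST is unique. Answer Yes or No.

Kruskal's algorithm — process edges by increasing weight (ties by edge label):
R4–R7 (2): add. Components now {R2} {R1} {R4,R7} {R3}
R1–R7 (5): add. Components now {R2} {R1,R4,R7} {R3}
R3–R7 (12): add. Components now {R2} {R1,R3,R4,R7}
R1–R2 (19): add. Components now {R1,R2,R3,R4,R7}
Every non-tree edge has weight strictly greater than the heaviest edge on the tree path between its endpoints, so the MST is unique.

Yes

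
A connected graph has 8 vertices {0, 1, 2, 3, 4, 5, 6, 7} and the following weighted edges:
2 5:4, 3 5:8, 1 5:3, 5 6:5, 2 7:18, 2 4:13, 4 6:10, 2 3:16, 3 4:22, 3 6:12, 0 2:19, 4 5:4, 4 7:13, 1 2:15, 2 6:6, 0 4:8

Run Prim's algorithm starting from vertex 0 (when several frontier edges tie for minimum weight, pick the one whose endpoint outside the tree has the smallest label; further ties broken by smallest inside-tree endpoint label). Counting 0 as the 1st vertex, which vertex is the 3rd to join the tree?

5

Prim, starting at 0.
Step 1: cheapest edge leaving the tree is 0 4 (8); add 4.
Step 2: cheapest edge leaving the tree is 4 5 (4); add 5.
Step 3: cheapest edge leaving the tree is 1 5 (3); add 1.
Step 4: cheapest edge leaving the tree is 2 5 (4); add 2.
Step 5: cheapest edge leaving the tree is 5 6 (5); add 6.
Step 6: cheapest edge leaving the tree is 3 5 (8); add 3.
Step 7: cheapest edge leaving the tree is 4 7 (13); add 7.
Vertex order: 0, 4, 5, 1, 2, 6, 3, 7. The 3rd vertex is 5.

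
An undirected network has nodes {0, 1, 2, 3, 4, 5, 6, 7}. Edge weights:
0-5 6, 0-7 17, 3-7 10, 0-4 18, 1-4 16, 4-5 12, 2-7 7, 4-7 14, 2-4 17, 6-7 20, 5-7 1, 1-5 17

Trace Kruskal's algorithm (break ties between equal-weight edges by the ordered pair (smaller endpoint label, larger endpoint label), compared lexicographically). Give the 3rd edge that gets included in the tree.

2-7

Kruskal's algorithm — process edges by increasing weight (ties by edge label):
5-7 (1): add — endpoints in different components.
0-5 (6): add — endpoints in different components.
2-7 (7): add — endpoints in different components.
3-7 (10): add — endpoints in different components.
4-5 (12): add — endpoints in different components.
4-7 (14): skip — 4 and 7 already connected.
1-4 (16): add — endpoints in different components.
0-7 (17): skip — 0 and 7 already connected.
1-5 (17): skip — 1 and 5 already connected.
2-4 (17): skip — 2 and 4 already connected.
0-4 (18): skip — 0 and 4 already connected.
6-7 (20): add — endpoints in different components.
The 3rd edge added is 2-7.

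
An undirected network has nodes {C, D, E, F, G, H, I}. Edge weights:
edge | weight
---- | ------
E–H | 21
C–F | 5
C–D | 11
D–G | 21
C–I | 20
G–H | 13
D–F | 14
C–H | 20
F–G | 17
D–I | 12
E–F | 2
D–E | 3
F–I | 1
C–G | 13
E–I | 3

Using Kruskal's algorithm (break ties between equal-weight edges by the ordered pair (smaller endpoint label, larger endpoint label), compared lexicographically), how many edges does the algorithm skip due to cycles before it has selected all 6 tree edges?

3

Sort edges by weight, then run Kruskal:
F–I (1): add — endpoints in different components.
E–F (2): add — endpoints in different components.
D–E (3): add — endpoints in different components.
E–I (3): skip — E and I already connected.
C–F (5): add — endpoints in different components.
C–D (11): skip — C and D already connected.
D–I (12): skip — D and I already connected.
C–G (13): add — endpoints in different components.
G–H (13): add — endpoints in different components.
Edges rejected before the tree was complete: 3.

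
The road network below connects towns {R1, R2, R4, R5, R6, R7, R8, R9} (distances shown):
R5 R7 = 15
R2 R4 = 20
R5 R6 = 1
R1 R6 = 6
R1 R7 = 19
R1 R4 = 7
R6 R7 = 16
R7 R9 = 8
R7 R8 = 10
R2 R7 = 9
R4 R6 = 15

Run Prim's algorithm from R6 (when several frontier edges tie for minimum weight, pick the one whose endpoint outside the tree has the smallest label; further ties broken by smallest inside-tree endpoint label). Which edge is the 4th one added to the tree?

Prim, starting at R6.
Step 1: frontier [R5 R6 1, R1 R6 6, R4 R6 15, R6 R7 16] → take R5 R6 (1); add R5.
Step 2: frontier [R5 R7 15, R1 R6 6, R4 R6 15, R6 R7 16] → take R1 R6 (6); add R1.
Step 3: frontier [R1 R4 7, R1 R7 19, R5 R7 15, R4 R6 15, R6 R7 16] → take R1 R4 (7); add R4.
Step 4: frontier [R1 R7 19, R2 R4 20, R5 R7 15, R6 R7 16] → take R5 R7 (15); add R7.
Step 5: frontier [R2 R4 20, R7 R9 8, R2 R7 9, R7 R8 10] → take R7 R9 (8); add R9.
Step 6: frontier [R2 R4 20, R2 R7 9, R7 R8 10] → take R2 R7 (9); add R2.
Step 7: frontier [R7 R8 10] → take R7 R8 (10); add R8.
The 4th edge added is R5 R7.

R5-R7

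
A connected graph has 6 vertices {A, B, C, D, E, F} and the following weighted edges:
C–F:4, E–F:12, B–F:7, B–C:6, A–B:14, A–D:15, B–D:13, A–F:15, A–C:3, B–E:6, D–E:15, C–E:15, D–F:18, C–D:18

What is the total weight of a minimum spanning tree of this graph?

32

Kruskal: consider edges lightest-first.
A–C (3): add. Components now {A,C} {B} {D} {E} {F}
C–F (4): add. Components now {A,C,F} {B} {D} {E}
B–C (6): add. Components now {A,B,C,F} {D} {E}
B–E (6): add. Components now {A,B,C,E,F} {D}
B–F (7): skip — B and F already connected.
E–F (12): skip — E and F already connected.
B–D (13): add. Components now {A,B,C,D,E,F}
MST edges: A–C, C–F, B–C, B–E, B–D; total weight 3+4+6+6+13 = 32.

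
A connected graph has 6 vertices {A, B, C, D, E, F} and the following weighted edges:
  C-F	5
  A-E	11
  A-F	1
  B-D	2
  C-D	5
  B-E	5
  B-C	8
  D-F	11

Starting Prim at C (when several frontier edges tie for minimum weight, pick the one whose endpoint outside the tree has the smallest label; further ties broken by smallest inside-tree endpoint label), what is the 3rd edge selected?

Grow the tree from C using Prim:
Step 1: frontier [C-D 5, C-F 5, B-C 8] → take C-D (5); add D.
Step 2: frontier [C-F 5, B-C 8, B-D 2, D-F 11] → take B-D (2); add B.
Step 3: frontier [B-E 5, C-F 5, D-F 11] → take B-E (5); add E.
Step 4: frontier [C-F 5, D-F 11, A-E 11] → take C-F (5); add F.
Step 5: frontier [A-E 11, A-F 1] → take A-F (1); add A.
The 3rd edge added is B-E.

B-E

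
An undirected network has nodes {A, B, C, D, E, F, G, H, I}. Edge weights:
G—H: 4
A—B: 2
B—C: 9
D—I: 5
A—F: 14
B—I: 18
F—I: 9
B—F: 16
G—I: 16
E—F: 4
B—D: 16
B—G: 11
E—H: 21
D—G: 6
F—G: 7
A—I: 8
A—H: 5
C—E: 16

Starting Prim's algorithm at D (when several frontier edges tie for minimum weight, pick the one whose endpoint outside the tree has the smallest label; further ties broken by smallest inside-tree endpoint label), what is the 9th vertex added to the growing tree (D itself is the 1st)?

Grow the tree from D using Prim:
Step 1: cheapest edge leaving the tree is D—I (5); add I.
Step 2: cheapest edge leaving the tree is D—G (6); add G.
Step 3: cheapest edge leaving the tree is G—H (4); add H.
Step 4: cheapest edge leaving the tree is A—H (5); add A.
Step 5: cheapest edge leaving the tree is A—B (2); add B.
Step 6: cheapest edge leaving the tree is F—G (7); add F.
Step 7: cheapest edge leaving the tree is E—F (4); add E.
Step 8: cheapest edge leaving the tree is B—C (9); add C.
Vertex order: D, I, G, H, A, B, F, E, C. The 9th vertex is C.

C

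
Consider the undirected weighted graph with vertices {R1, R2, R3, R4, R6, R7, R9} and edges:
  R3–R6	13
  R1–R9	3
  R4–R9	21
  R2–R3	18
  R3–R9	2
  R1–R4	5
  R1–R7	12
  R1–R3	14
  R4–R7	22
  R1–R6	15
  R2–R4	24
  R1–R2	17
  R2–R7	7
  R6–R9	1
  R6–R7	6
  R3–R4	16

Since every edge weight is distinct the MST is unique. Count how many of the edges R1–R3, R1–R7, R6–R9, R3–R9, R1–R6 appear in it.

2

Sort edges by weight, then run Kruskal:
R6–R9 (1): add — endpoints in different components.
R3–R9 (2): add — endpoints in different components.
R1–R9 (3): add — endpoints in different components.
R1–R4 (5): add — endpoints in different components.
R6–R7 (6): add — endpoints in different components.
R2–R7 (7): add — endpoints in different components.
MST edge set: {R6–R9, R3–R9, R1–R9, R1–R4, R6–R7, R2–R7}.
Of the listed edges, {R6–R9, R3–R9} are in the MST → 2.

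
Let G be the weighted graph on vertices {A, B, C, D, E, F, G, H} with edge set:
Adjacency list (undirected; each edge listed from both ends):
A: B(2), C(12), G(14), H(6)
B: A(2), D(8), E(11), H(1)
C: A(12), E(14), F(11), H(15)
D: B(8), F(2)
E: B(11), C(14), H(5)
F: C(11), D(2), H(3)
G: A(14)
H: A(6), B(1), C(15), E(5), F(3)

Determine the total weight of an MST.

Grow the tree from D using Prim:
Step 1: frontier [D–F 2, B–D 8] → take D–F (2); add F.
Step 2: frontier [B–D 8, F–H 3, C–F 11] → take F–H (3); add H.
Step 3: frontier [B–D 8, C–F 11, B–H 1, E–H 5, A–H 6, C–H 15] → take B–H (1); add B.
Step 4: frontier [A–B 2, B–E 11, C–F 11, E–H 5, A–H 6, C–H 15] → take A–B (2); add A.
Step 5: frontier [A–C 12, A–G 14, B–E 11, C–F 11, E–H 5, C–H 15] → take E–H (5); add E.
Step 6: frontier [A–C 12, A–G 14, C–E 14, C–F 11, C–H 15] → take C–F (11); add C.
Step 7: frontier [A–G 14] → take A–G (14); add G.
MST edges: D–F, F–H, B–H, A–B, E–H, C–F, A–G; total weight 2+3+1+2+5+11+14 = 38.

38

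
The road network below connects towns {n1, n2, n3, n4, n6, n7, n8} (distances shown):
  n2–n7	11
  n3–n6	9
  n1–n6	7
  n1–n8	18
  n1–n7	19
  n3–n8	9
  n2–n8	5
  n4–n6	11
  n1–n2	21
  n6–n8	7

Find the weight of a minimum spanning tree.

50

Kruskal: consider edges lightest-first.
n2–n8 (5): add. Components now {n1} {n3} {n2,n8} {n4} {n7} {n6}
n1–n6 (7): add. Components now {n1,n6} {n3} {n2,n8} {n4} {n7}
n6–n8 (7): add. Components now {n1,n2,n6,n8} {n3} {n4} {n7}
n3–n6 (9): add. Components now {n1,n2,n3,n6,n8} {n4} {n7}
n3–n8 (9): skip — n3 and n8 already connected.
n2–n7 (11): add. Components now {n1,n2,n3,n6,n7,n8} {n4}
n4–n6 (11): add. Components now {n1,n2,n3,n4,n6,n7,n8}
MST edges: n2–n8, n1–n6, n6–n8, n3–n6, n2–n7, n4–n6; total weight 5+7+7+9+11+11 = 50.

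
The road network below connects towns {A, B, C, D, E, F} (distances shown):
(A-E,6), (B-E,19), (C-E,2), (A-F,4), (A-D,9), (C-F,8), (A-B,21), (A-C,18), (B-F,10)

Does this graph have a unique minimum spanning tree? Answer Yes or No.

Yes

Kruskal: consider edges lightest-first.
C-E (2): add. Components now {A} {B} {C,E} {D} {F}
A-F (4): add. Components now {A,F} {B} {C,E} {D}
A-E (6): add. Components now {A,C,E,F} {B} {D}
C-F (8): skip — C and F already connected.
A-D (9): add. Components now {A,C,D,E,F} {B}
B-F (10): add. Components now {A,B,C,D,E,F}
Every non-tree edge has weight strictly greater than the heaviest edge on the tree path between its endpoints, so the MST is unique.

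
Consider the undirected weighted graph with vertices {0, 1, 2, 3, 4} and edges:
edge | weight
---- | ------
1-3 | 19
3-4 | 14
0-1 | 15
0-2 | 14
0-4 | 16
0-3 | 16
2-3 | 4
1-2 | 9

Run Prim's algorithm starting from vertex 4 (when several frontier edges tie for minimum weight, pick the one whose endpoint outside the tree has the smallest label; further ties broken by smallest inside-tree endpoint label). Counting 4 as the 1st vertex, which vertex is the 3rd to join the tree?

Prim, starting at 4.
Step 1: cheapest edge leaving the tree is 3-4 (14); add 3.
Step 2: cheapest edge leaving the tree is 2-3 (4); add 2.
Step 3: cheapest edge leaving the tree is 1-2 (9); add 1.
Step 4: cheapest edge leaving the tree is 0-2 (14); add 0.
Vertex order: 4, 3, 2, 1, 0. The 3rd vertex is 2.

2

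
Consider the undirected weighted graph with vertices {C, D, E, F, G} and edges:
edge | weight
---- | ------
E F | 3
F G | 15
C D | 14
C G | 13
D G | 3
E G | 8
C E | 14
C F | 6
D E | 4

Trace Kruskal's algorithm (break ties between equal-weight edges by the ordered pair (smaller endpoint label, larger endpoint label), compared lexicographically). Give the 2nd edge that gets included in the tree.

Kruskal's algorithm — process edges by increasing weight (ties by edge label):
D G (3): add. Components now {C} {D,G} {E} {F}
E F (3): add. Components now {C} {D,G} {E,F}
D E (4): add. Components now {C} {D,E,F,G}
C F (6): add. Components now {C,D,E,F,G}
The 2nd edge added is E F.

E-F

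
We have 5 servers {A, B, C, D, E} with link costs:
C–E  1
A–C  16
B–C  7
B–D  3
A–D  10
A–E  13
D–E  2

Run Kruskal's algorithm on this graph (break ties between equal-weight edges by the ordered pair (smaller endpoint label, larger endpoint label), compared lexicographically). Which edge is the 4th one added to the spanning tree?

A-D

Sort edges by weight, then run Kruskal:
C–E (1): add. Components now {A} {B} {C,E} {D}
D–E (2): add. Components now {A} {B} {C,D,E}
B–D (3): add. Components now {A} {B,C,D,E}
B–C (7): skip — B and C already connected.
A–D (10): add. Components now {A,B,C,D,E}
The 4th edge added is A–D.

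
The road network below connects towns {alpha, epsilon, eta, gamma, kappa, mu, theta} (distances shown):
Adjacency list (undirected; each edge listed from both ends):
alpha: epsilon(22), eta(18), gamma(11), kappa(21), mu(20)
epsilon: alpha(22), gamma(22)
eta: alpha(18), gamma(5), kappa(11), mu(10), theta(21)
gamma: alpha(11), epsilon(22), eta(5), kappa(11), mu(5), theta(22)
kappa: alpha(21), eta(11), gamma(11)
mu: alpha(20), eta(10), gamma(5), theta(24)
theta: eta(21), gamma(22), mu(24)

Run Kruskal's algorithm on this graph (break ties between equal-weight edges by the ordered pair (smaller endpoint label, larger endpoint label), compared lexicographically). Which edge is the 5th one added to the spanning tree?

Kruskal's algorithm — process edges by increasing weight (ties by edge label):
eta-gamma (5): add. Components now {eta,gamma} {epsilon} {mu} {theta} {kappa} {alpha}
gamma-mu (5): add. Components now {eta,gamma,mu} {epsilon} {theta} {kappa} {alpha}
eta-mu (10): skip — mu and eta already connected.
alpha-gamma (11): add. Components now {alpha,eta,gamma,mu} {epsilon} {theta} {kappa}
eta-kappa (11): add. Components now {alpha,eta,gamma,kappa,mu} {epsilon} {theta}
gamma-kappa (11): skip — gamma and kappa already connected.
alpha-eta (18): skip — eta and alpha already connected.
alpha-mu (20): skip — mu and alpha already connected.
alpha-kappa (21): skip — kappa and alpha already connected.
eta-theta (21): add. Components now {alpha,eta,gamma,kappa,mu,theta} {epsilon}
alpha-epsilon (22): add. Components now {alpha,epsilon,eta,gamma,kappa,mu,theta}
The 5th edge added is eta-theta.

eta-theta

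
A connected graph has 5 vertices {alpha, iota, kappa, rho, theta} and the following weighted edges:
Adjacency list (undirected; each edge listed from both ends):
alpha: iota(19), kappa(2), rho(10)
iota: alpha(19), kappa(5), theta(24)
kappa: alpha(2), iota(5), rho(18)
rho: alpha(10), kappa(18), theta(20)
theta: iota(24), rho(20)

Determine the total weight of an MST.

37

Kruskal: consider edges lightest-first.
alpha-kappa (2): add — endpoints in different components.
iota-kappa (5): add — endpoints in different components.
alpha-rho (10): add — endpoints in different components.
kappa-rho (18): skip — kappa and rho already connected.
alpha-iota (19): skip — alpha and iota already connected.
rho-theta (20): add — endpoints in different components.
MST edges: alpha-kappa, iota-kappa, alpha-rho, rho-theta; total weight 2+5+10+20 = 37.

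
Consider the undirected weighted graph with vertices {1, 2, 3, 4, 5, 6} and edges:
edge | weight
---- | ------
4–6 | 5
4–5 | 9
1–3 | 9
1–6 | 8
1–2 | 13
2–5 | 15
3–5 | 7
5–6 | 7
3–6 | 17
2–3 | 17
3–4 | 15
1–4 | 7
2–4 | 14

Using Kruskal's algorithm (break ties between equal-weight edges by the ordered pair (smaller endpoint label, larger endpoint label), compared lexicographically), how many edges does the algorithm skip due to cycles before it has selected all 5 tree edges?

Kruskal: consider edges lightest-first.
4–6 (5): add. Components now {1} {2} {3} {4,6} {5}
1–4 (7): add. Components now {1,4,6} {2} {3} {5}
3–5 (7): add. Components now {1,4,6} {2} {3,5}
5–6 (7): add. Components now {1,3,4,5,6} {2}
1–6 (8): skip — 1 and 6 already connected.
1–3 (9): skip — 1 and 3 already connected.
4–5 (9): skip — 4 and 5 already connected.
1–2 (13): add. Components now {1,2,3,4,5,6}
Edges rejected before the tree was complete: 3.

3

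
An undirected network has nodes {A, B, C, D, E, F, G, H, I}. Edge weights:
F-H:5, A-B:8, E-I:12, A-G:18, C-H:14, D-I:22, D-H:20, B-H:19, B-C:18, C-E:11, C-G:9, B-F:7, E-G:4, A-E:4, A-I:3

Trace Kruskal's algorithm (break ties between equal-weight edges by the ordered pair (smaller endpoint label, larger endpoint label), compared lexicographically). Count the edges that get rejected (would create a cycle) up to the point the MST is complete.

6

Kruskal's algorithm — process edges by increasing weight (ties by edge label):
A-I (3): add — endpoints in different components.
A-E (4): add — endpoints in different components.
E-G (4): add — endpoints in different components.
F-H (5): add — endpoints in different components.
B-F (7): add — endpoints in different components.
A-B (8): add — endpoints in different components.
C-G (9): add — endpoints in different components.
C-E (11): skip — C and E already connected.
E-I (12): skip — E and I already connected.
C-H (14): skip — C and H already connected.
A-G (18): skip — A and G already connected.
B-C (18): skip — B and C already connected.
B-H (19): skip — B and H already connected.
D-H (20): add — endpoints in different components.
Edges rejected before the tree was complete: 6.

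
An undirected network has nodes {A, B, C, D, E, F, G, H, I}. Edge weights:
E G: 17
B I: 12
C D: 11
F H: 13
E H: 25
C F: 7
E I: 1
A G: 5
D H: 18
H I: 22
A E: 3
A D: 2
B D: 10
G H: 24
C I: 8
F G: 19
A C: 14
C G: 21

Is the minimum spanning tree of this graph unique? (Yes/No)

Sort edges by weight, then run Kruskal:
E I (1): add — endpoints in different components.
A D (2): add — endpoints in different components.
A E (3): add — endpoints in different components.
A G (5): add — endpoints in different components.
C F (7): add — endpoints in different components.
C I (8): add — endpoints in different components.
B D (10): add — endpoints in different components.
C D (11): skip — C and D already connected.
B I (12): skip — B and I already connected.
F H (13): add — endpoints in different components.
Every non-tree edge has weight strictly greater than the heaviest edge on the tree path between its endpoints, so the MST is unique.

Yes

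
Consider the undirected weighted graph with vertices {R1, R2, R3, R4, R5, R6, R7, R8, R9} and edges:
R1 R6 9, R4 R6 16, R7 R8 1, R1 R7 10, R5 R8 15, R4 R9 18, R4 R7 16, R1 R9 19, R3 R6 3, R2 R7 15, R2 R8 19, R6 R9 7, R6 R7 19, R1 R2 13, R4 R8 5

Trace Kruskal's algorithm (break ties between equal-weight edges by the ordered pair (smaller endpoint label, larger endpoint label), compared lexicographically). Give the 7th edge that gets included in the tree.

R1-R2

Kruskal's algorithm — process edges by increasing weight (ties by edge label):
R7 R8 (1): add — endpoints in different components.
R3 R6 (3): add — endpoints in different components.
R4 R8 (5): add — endpoints in different components.
R6 R9 (7): add — endpoints in different components.
R1 R6 (9): add — endpoints in different components.
R1 R7 (10): add — endpoints in different components.
R1 R2 (13): add — endpoints in different components.
R2 R7 (15): skip — R7 and R2 already connected.
R5 R8 (15): add — endpoints in different components.
The 7th edge added is R1 R2.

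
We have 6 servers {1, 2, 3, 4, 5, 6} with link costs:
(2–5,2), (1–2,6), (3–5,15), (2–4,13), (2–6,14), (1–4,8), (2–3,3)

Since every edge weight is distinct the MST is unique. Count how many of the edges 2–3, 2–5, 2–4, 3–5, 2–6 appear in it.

3

Sort edges by weight, then run Kruskal:
2–5 (2): add. Components now {1} {2,5} {3} {4} {6}
2–3 (3): add. Components now {1} {2,3,5} {4} {6}
1–2 (6): add. Components now {1,2,3,5} {4} {6}
1–4 (8): add. Components now {1,2,3,4,5} {6}
2–4 (13): skip — 2 and 4 already connected.
2–6 (14): add. Components now {1,2,3,4,5,6}
MST edge set: {2–5, 2–3, 1–2, 1–4, 2–6}.
Of the listed edges, {2–3, 2–5, 2–6} are in the MST → 3.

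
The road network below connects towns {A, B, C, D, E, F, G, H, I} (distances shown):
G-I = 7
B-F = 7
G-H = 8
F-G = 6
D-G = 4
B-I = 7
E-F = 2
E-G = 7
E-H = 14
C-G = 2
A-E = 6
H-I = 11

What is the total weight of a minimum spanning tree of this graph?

42

Kruskal's algorithm — process edges by increasing weight (ties by edge label):
C-G (2): add — endpoints in different components.
E-F (2): add — endpoints in different components.
D-G (4): add — endpoints in different components.
A-E (6): add — endpoints in different components.
F-G (6): add — endpoints in different components.
B-F (7): add — endpoints in different components.
B-I (7): add — endpoints in different components.
E-G (7): skip — E and G already connected.
G-I (7): skip — G and I already connected.
G-H (8): add — endpoints in different components.
MST edges: C-G, E-F, D-G, A-E, F-G, B-F, B-I, G-H; total weight 2+2+4+6+6+7+7+8 = 42.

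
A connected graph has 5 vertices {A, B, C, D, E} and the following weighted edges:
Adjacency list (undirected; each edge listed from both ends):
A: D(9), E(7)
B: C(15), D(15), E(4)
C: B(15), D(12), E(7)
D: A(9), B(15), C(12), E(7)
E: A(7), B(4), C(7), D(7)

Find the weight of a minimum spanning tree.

Prim's algorithm from C:
Step 1: cheapest edge leaving the tree is C—E (7); add E.
Step 2: cheapest edge leaving the tree is B—E (4); add B.
Step 3: cheapest edge leaving the tree is A—E (7); add A.
Step 4: cheapest edge leaving the tree is D—E (7); add D.
MST edges: C—E, B—E, A—E, D—E; total weight 7+4+7+7 = 25.

25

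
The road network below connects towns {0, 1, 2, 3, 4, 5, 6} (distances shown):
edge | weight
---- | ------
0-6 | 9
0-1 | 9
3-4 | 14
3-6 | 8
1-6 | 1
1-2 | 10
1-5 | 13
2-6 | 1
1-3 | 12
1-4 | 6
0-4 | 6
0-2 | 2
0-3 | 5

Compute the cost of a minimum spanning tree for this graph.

28

Prim, starting at 2.
Step 1: frontier [2-6 1, 0-2 2, 1-2 10] → take 2-6 (1); add 6.
Step 2: frontier [0-2 2, 1-2 10, 1-6 1, 3-6 8, 0-6 9] → take 1-6 (1); add 1.
Step 3: frontier [1-4 6, 0-1 9, 1-3 12, 1-5 13, 0-2 2, 3-6 8, 0-6 9] → take 0-2 (2); add 0.
Step 4: frontier [0-3 5, 0-4 6, 1-4 6, 1-3 12, 1-5 13, 3-6 8] → take 0-3 (5); add 3.
Step 5: frontier [0-4 6, 1-4 6, 1-5 13, 3-4 14] → take 0-4 (6); add 4.
Step 6: frontier [1-5 13] → take 1-5 (13); add 5.
MST edges: 2-6, 1-6, 0-2, 0-3, 0-4, 1-5; total weight 1+1+2+5+6+13 = 28.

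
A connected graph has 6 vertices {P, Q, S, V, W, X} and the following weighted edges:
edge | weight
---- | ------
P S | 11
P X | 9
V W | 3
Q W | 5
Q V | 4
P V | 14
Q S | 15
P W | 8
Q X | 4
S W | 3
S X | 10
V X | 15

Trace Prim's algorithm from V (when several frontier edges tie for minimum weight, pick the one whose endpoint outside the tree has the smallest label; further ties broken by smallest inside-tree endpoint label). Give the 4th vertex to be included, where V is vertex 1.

Q

Prim's algorithm from V:
Step 1: frontier [V W 3, Q V 4, P V 14, V X 15] → take V W (3); add W.
Step 2: frontier [Q V 4, P V 14, V X 15, S W 3, Q W 5, P W 8] → take S W (3); add S.
Step 3: frontier [S X 10, P S 11, Q S 15, Q V 4, P V 14, V X 15, Q W 5, P W 8] → take Q V (4); add Q.
Step 4: frontier [Q X 4, S X 10, P S 11, P V 14, V X 15, P W 8] → take Q X (4); add X.
Step 5: frontier [P S 11, P V 14, P W 8, P X 9] → take P W (8); add P.
Vertex order: V, W, S, Q, X, P. The 4th vertex is Q.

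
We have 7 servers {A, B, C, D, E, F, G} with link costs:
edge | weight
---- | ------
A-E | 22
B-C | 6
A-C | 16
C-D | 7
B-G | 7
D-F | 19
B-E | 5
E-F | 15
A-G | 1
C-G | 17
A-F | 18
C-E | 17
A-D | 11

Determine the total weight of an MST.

Prim's algorithm from A:
Step 1: cheapest edge leaving the tree is A-G (1); add G.
Step 2: cheapest edge leaving the tree is B-G (7); add B.
Step 3: cheapest edge leaving the tree is B-E (5); add E.
Step 4: cheapest edge leaving the tree is B-C (6); add C.
Step 5: cheapest edge leaving the tree is C-D (7); add D.
Step 6: cheapest edge leaving the tree is E-F (15); add F.
MST edges: A-G, B-G, B-E, B-C, C-D, E-F; total weight 1+7+5+6+7+15 = 41.

41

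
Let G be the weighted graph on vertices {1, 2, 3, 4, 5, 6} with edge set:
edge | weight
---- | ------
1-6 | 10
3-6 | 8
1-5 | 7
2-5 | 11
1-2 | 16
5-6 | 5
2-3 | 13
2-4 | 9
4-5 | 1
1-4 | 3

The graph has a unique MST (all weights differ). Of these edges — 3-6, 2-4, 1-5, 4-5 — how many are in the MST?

3

Kruskal: consider edges lightest-first.
4-5 (1): add. Components now {1} {2} {3} {4,5} {6}
1-4 (3): add. Components now {1,4,5} {2} {3} {6}
5-6 (5): add. Components now {1,4,5,6} {2} {3}
1-5 (7): skip — 1 and 5 already connected.
3-6 (8): add. Components now {1,3,4,5,6} {2}
2-4 (9): add. Components now {1,2,3,4,5,6}
MST edge set: {4-5, 1-4, 5-6, 3-6, 2-4}.
Of the listed edges, {3-6, 2-4, 4-5} are in the MST → 3.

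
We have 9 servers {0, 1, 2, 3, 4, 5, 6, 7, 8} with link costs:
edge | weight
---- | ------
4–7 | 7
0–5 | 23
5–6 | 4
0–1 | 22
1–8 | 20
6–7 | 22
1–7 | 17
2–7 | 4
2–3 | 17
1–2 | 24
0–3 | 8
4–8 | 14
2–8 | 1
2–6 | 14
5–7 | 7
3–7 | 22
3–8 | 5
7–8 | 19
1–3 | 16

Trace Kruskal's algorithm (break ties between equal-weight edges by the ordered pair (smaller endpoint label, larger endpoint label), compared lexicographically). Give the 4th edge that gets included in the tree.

Kruskal's algorithm — process edges by increasing weight (ties by edge label):
2–8 (1): add — endpoints in different components.
2–7 (4): add — endpoints in different components.
5–6 (4): add — endpoints in different components.
3–8 (5): add — endpoints in different components.
4–7 (7): add — endpoints in different components.
5–7 (7): add — endpoints in different components.
0–3 (8): add — endpoints in different components.
2–6 (14): skip — 2 and 6 already connected.
4–8 (14): skip — 4 and 8 already connected.
1–3 (16): add — endpoints in different components.
The 4th edge added is 3–8.

3-8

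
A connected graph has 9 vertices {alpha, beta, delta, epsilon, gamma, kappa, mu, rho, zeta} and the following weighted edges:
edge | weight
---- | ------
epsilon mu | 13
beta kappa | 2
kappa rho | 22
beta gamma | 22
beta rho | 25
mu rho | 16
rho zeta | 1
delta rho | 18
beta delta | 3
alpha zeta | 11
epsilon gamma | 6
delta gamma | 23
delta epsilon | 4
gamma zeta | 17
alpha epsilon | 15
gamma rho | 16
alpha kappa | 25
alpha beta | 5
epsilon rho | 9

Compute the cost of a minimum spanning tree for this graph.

43

Prim's algorithm from epsilon:
Step 1: cheapest edge leaving the tree is delta epsilon (4); add delta.
Step 2: cheapest edge leaving the tree is beta delta (3); add beta.
Step 3: cheapest edge leaving the tree is beta kappa (2); add kappa.
Step 4: cheapest edge leaving the tree is alpha beta (5); add alpha.
Step 5: cheapest edge leaving the tree is epsilon gamma (6); add gamma.
Step 6: cheapest edge leaving the tree is epsilon rho (9); add rho.
Step 7: cheapest edge leaving the tree is rho zeta (1); add zeta.
Step 8: cheapest edge leaving the tree is epsilon mu (13); add mu.
MST edges: delta epsilon, beta delta, beta kappa, alpha beta, epsilon gamma, epsilon rho, rho zeta, epsilon mu; total weight 4+3+2+5+6+9+1+13 = 43.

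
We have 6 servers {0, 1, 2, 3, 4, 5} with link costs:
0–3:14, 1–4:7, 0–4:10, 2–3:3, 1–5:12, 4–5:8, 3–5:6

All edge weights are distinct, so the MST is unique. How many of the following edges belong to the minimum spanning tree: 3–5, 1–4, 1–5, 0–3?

Kruskal: consider edges lightest-first.
2–3 (3): add — endpoints in different components.
3–5 (6): add — endpoints in different components.
1–4 (7): add — endpoints in different components.
4–5 (8): add — endpoints in different components.
0–4 (10): add — endpoints in different components.
MST edge set: {2–3, 3–5, 1–4, 4–5, 0–4}.
Of the listed edges, {3–5, 1–4} are in the MST → 2.

2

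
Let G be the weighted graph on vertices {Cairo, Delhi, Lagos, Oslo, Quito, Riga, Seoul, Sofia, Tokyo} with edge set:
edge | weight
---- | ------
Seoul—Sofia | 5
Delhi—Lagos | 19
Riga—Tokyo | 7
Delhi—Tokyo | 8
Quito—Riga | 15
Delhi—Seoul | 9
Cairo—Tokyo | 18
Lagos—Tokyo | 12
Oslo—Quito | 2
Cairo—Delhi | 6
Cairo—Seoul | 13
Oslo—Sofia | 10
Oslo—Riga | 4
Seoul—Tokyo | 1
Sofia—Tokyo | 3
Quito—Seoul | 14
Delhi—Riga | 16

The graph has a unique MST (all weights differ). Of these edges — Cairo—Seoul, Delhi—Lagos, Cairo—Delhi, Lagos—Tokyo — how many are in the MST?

Sort edges by weight, then run Kruskal:
Seoul—Tokyo (1): add — endpoints in different components.
Oslo—Quito (2): add — endpoints in different components.
Sofia—Tokyo (3): add — endpoints in different components.
Oslo—Riga (4): add — endpoints in different components.
Seoul—Sofia (5): skip — Sofia and Seoul already connected.
Cairo—Delhi (6): add — endpoints in different components.
Riga—Tokyo (7): add — endpoints in different components.
Delhi—Tokyo (8): add — endpoints in different components.
Delhi—Seoul (9): skip — Delhi and Seoul already connected.
Oslo—Sofia (10): skip — Sofia and Oslo already connected.
Lagos—Tokyo (12): add — endpoints in different components.
MST edge set: {Seoul—Tokyo, Oslo—Quito, Sofia—Tokyo, Oslo—Riga, Cairo—Delhi, Riga—Tokyo, Delhi—Tokyo, Lagos—Tokyo}.
Of the listed edges, {Cairo—Delhi, Lagos—Tokyo} are in the MST → 2.

2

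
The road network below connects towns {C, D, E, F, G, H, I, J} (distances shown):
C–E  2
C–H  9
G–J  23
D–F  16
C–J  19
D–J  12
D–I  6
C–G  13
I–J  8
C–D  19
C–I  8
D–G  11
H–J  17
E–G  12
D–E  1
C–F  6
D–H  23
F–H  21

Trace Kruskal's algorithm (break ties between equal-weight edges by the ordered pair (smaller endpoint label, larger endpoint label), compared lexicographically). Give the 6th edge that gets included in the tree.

Kruskal: consider edges lightest-first.
D–E (1): add — endpoints in different components.
C–E (2): add — endpoints in different components.
C–F (6): add — endpoints in different components.
D–I (6): add — endpoints in different components.
C–I (8): skip — C and I already connected.
I–J (8): add — endpoints in different components.
C–H (9): add — endpoints in different components.
D–G (11): add — endpoints in different components.
The 6th edge added is C–H.

C-H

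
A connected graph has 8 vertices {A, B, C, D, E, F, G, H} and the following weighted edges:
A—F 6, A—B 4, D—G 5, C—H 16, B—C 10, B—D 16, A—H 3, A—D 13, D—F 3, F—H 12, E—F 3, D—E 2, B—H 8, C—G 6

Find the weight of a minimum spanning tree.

29

Kruskal's algorithm — process edges by increasing weight (ties by edge label):
D—E (2): add — endpoints in different components.
A—H (3): add — endpoints in different components.
D—F (3): add — endpoints in different components.
E—F (3): skip — E and F already connected.
A—B (4): add — endpoints in different components.
D—G (5): add — endpoints in different components.
A—F (6): add — endpoints in different components.
C—G (6): add — endpoints in different components.
MST edges: D—E, A—H, D—F, A—B, D—G, A—F, C—G; total weight 2+3+3+4+5+6+6 = 29.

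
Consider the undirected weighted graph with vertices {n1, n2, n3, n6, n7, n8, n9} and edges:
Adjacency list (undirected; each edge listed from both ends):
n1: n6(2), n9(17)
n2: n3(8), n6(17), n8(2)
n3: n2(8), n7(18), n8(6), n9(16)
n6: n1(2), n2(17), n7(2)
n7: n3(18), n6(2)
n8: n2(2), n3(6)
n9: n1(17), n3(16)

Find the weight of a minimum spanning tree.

45

Prim, starting at n7.
Step 1: frontier [n6-n7 2, n3-n7 18] → take n6-n7 (2); add n6.
Step 2: frontier [n1-n6 2, n2-n6 17, n3-n7 18] → take n1-n6 (2); add n1.
Step 3: frontier [n1-n9 17, n2-n6 17, n3-n7 18] → take n2-n6 (17); add n2.
Step 4: frontier [n1-n9 17, n2-n8 2, n2-n3 8, n3-n7 18] → take n2-n8 (2); add n8.
Step 5: frontier [n1-n9 17, n2-n3 8, n3-n7 18, n3-n8 6] → take n3-n8 (6); add n3.
Step 6: frontier [n1-n9 17, n3-n9 16] → take n3-n9 (16); add n9.
MST edges: n6-n7, n1-n6, n2-n6, n2-n8, n3-n8, n3-n9; total weight 2+2+17+2+6+16 = 45.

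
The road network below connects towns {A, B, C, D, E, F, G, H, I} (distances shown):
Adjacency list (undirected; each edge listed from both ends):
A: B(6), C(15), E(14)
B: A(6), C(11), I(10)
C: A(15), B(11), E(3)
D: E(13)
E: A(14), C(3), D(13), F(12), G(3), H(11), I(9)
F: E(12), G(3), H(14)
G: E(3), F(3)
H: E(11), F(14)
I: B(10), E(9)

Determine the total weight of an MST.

Kruskal: consider edges lightest-first.
C E (3): add — endpoints in different components.
E G (3): add — endpoints in different components.
F G (3): add — endpoints in different components.
A B (6): add — endpoints in different components.
E I (9): add — endpoints in different components.
B I (10): add — endpoints in different components.
B C (11): skip — B and C already connected.
E H (11): add — endpoints in different components.
E F (12): skip — E and F already connected.
D E (13): add — endpoints in different components.
MST edges: C E, E G, F G, A B, E I, B I, E H, D E; total weight 3+3+3+6+9+10+11+13 = 58.

58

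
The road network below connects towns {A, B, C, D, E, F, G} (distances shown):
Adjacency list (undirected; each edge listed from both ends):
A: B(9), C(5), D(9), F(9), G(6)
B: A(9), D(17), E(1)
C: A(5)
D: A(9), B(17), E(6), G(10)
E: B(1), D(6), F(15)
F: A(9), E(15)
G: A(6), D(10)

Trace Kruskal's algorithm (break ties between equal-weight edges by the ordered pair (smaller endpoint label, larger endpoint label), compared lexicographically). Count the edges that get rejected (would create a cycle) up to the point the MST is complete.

Sort edges by weight, then run Kruskal:
B–E (1): add — endpoints in different components.
A–C (5): add — endpoints in different components.
A–G (6): add — endpoints in different components.
D–E (6): add — endpoints in different components.
A–B (9): add — endpoints in different components.
A–D (9): skip — A and D already connected.
A–F (9): add — endpoints in different components.
Edges rejected before the tree was complete: 1.

1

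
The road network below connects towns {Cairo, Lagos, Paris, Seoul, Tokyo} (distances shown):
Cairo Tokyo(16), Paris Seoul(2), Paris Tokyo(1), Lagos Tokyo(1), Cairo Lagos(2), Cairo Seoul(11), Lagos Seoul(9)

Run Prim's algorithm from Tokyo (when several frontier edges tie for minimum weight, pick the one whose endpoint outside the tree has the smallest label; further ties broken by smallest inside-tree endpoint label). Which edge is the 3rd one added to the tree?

Cairo-Lagos

Prim's algorithm from Tokyo:
Step 1: frontier [Lagos Tokyo 1, Paris Tokyo 1, Cairo Tokyo 16] → take Lagos Tokyo (1); add Lagos.
Step 2: frontier [Cairo Lagos 2, Lagos Seoul 9, Paris Tokyo 1, Cairo Tokyo 16] → take Paris Tokyo (1); add Paris.
Step 3: frontier [Cairo Lagos 2, Lagos Seoul 9, Paris Seoul 2, Cairo Tokyo 16] → take Cairo Lagos (2); add Cairo.
Step 4: frontier [Cairo Seoul 11, Lagos Seoul 9, Paris Seoul 2] → take Paris Seoul (2); add Seoul.
The 3rd edge added is Cairo Lagos.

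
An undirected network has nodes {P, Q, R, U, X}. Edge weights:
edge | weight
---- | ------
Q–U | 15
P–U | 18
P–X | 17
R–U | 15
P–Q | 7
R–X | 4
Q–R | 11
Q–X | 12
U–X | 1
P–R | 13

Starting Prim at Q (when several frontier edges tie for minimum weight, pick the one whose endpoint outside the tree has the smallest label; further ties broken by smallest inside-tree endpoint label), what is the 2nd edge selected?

Prim's algorithm from Q:
Step 1: cheapest edge leaving the tree is P–Q (7); add P.
Step 2: cheapest edge leaving the tree is Q–R (11); add R.
Step 3: cheapest edge leaving the tree is R–X (4); add X.
Step 4: cheapest edge leaving the tree is U–X (1); add U.
The 2nd edge added is Q–R.

Q-R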